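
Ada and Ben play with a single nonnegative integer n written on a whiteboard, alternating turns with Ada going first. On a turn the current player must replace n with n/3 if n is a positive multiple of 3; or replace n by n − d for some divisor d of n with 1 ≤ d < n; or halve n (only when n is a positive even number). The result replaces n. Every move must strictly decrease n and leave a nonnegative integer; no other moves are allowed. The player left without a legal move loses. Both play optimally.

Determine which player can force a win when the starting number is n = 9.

Compute win/loss labels from the base case upward. A position with no move is L. Any other position is W if it can reach an L in one move, else L.
n=0: no move → L
n=1: no move → L
n=2: →1(L), so W
n=3: →1(L), so W
n=4: →2(W), 3(W) — all W, so L
n=5: →4(L), so W
n=6: →4(L), so W
n=7: →6(W) only, which is W, so L
n=8: →4(L), so W
n=9: →3(W), 6(W), 8(W) — all W, so L
The starting position 9 is L: whatever Ada does, the opponent receives a W position.

Ben wins.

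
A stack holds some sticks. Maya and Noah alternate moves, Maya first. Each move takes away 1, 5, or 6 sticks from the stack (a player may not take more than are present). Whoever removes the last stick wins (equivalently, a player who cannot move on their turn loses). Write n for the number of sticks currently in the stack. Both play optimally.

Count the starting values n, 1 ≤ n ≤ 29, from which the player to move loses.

Use the standard recursion: the mover loses at a terminal position; elsewhere, the mover wins exactly when some move hands the opponent an L position.
n=0: no move → L
n=1: →0(L), so W
n=2: →1(W) only, which is W, so L
n=3: →2(L), so W
n=4: →3(W) only, which is W, so L
n=5: →4(L), so W
n=6: →0(L), so W
n=7: →2(L), so W
n=8: →2(L), so W
n=9: →4(L), so W
n=10: →4(L), so W
n=11: →10(W), 6(W), 5(W) — all W, so L
n=12: →11(L), so W
n=13: →12(W), 8(W), 7(W) — all W, so L
n=14: →13(L), so W
n=15: →14(W), 10(W), 9(W) — all W, so L
n=16: →15(L), so W
n=17: →11(L), so W
n=18: →13(L), so W
n=19: →13(L), so W
n=20: →15(L), so W
n=21: →15(L), so W
n=22: →21(W), 17(W), 16(W) — all W, so L
n=23: →22(L), so W
n=24: →23(W), 19(W), 18(W) — all W, so L
n=25: →24(L), so W
n=26: →25(W), 21(W), 20(W) — all W, so L
n=27: →26(L), so W
n=28: →22(L), so W
n=29: →24(L), so W
L entries with 1 ≤ n ≤ 29 (n=0 is outside the asked range and is not counted): n = 2, 4, 11, 13, 15, 22, 24, 26; that makes 8.

8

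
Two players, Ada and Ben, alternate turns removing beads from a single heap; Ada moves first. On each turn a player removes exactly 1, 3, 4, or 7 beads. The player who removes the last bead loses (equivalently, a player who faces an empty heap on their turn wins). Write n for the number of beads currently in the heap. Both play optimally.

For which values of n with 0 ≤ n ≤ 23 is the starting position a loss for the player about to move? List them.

1, 3, 9, 11, 17, 19

Compute win/loss labels from the base case upward. A position with no move is W. Any other position is W if it can reach an L in one move, else L.
n=0: no move; the opponent has just taken the last bead and therefore loses → W
n=1: only reaches 0(W), which is W → L
n=2: reaches L-position 1 → W
n=3: only reaches 2(W), 0(W), all W → L
n=4: reaches L-position 3 → W
n=5: reaches L-position 1 → W
n=6: reaches L-position 3 → W
n=7: reaches L-position 3 → W
n=8: reaches L-position 1 → W
n=9: only reaches 8(W), 6(W), 5(W), 2(W), all W → L
n=10: reaches L-position 9 → W
n=11: only reaches 10(W), 8(W), 7(W), 4(W), all W → L
n=12: reaches L-position 11 → W
n=13: reaches L-position 9 → W
n=14: reaches L-position 11 → W
n=15: reaches L-position 11 → W
n=16: reaches L-position 9 → W
n=17: only reaches 16(W), 14(W), 13(W), 10(W), all W → L
n=18: reaches L-position 17 → W
n=19: only reaches 18(W), 16(W), 15(W), 12(W), all W → L
n=20: reaches L-position 19 → W
n=21: reaches L-position 17 → W
n=22: reaches L-position 19 → W
n=23: reaches L-position 19 → W
The losing starting values of n are exactly the entries labelled L in this table (6 of them).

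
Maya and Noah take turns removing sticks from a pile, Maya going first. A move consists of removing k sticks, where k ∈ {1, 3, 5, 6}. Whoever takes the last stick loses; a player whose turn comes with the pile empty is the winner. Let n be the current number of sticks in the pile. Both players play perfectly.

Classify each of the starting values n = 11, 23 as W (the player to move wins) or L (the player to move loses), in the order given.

11: W, 23: L

Use the standard recursion: the mover wins at a terminal position; elsewhere, the mover wins exactly when some move hands the opponent an L position.
n=0: no move; the opponent has just taken the last stick and therefore loses → W
n=1: only reaches 0(W), which is W → L
n=2: reaches L-position 1 → W
n=3: only reaches 2(W), 0(W), all W → L
n=4: reaches L-position 3 → W
n=5: only reaches 4(W), 2(W), 0(W), all W → L
n=6: reaches L-position 5 → W
n=7: reaches L-position 1 → W
n=8: reaches L-position 5 → W
n=9: reaches L-position 3 → W
n=10: reaches L-position 5 → W
n=11: reaches L-position 5 → W
n=12: only reaches 11(W), 9(W), 7(W), 6(W), all W → L
n=13: reaches L-position 12 → W
n=14: only reaches 13(W), 11(W), 9(W), 8(W), all W → L
n=15: reaches L-position 14 → W
n=16: only reaches 15(W), 13(W), 11(W), 10(W), all W → L
n=17: reaches L-position 16 → W
n=18: reaches L-position 12 → W
n=19: reaches L-position 16 → W
n=20: reaches L-position 14 → W
n=21: reaches L-position 16 → W
n=22: reaches L-position 16 → W
n=23: only reaches 22(W), 20(W), 18(W), 17(W), all W → L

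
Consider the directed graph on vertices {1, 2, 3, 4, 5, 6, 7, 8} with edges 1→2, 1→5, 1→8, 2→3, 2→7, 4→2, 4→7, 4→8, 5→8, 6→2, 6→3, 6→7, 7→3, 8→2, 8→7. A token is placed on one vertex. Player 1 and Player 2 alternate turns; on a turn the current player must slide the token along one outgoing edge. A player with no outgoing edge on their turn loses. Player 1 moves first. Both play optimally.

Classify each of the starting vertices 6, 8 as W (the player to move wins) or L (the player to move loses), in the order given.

6: W, 8: L

Positions with no move are L. A position that does have a move is losing for the player to move precisely when every available move leads to a winning position for the opponent. Fill in the labels:
Every edge goes from a vertex to one that appears earlier in the order 3, 7, 2, 6, 8, 5, 1, 4, so processing vertices in that order labels each vertex after all of its successors.
3: no outgoing edge → L
7: reaches L-position 3 → W
2: reaches L-position 3 → W
6: reaches L-position 3 → W
8: only reaches 2(W), 7(W), all W → L
5: reaches L-position 8 → W
1: reaches L-position 8 → W
4: reaches L-position 8 → W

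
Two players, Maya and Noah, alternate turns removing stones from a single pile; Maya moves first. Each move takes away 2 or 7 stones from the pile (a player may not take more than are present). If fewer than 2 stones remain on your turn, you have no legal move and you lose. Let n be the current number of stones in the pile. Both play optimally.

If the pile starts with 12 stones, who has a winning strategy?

Maya wins.

Build the W/L table. Terminal = L. A non-terminal position is W if it has a move to some L; otherwise it is L.
n=0: no move → L
n=1: no move → L
n=2: →0(L), so W
n=3: →1(L), so W
n=4: →2(W) only, which is W, so L
n=5: →3(W) only, which is W, so L
n=6: →4(L), so W
n=7: →5(L), so W
n=8: →1(L), so W
n=9: →7(W), 2(W) — all W, so L
n=10: →8(W), 3(W) — all W, so L
n=11: →9(L), so W
n=12: →10(L), so W
The starting position 12 is W: Maya should remove 2, leaving 10, handing over an L position.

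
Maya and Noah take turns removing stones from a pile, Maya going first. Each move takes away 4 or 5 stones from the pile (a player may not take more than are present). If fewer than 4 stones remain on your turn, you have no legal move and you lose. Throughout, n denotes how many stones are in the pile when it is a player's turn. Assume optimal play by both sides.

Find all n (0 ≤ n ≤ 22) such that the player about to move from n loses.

0, 1, 2, 3, 9, 10, 11, 12, 18, 19, 20, 21

Compute win/loss labels from the base case upward. A position with no move is L. Any other position is W if it can reach an L in one move, else L.
n=0: no move → L
n=1: no move → L
n=2: no move → L
n=3: no move → L
n=4: W (go to 0, an L position)
n=5: W (go to 1, an L position)
n=6: W (go to 2, an L position)
n=7: W (go to 3, an L position)
n=8: W (go to 3, an L position)
n=9: L (options 5(W), 4(W) are all W)
n=10: L (options 6(W), 5(W) are all W)
n=11: L (options 7(W), 6(W) are all W)
n=12: L (options 8(W), 7(W) are all W)
n=13: W (go to 9, an L position)
n=14: W (go to 10, an L position)
n=15: W (go to 11, an L position)
n=16: W (go to 12, an L position)
n=17: W (go to 12, an L position)
n=18: L (options 14(W), 13(W) are all W)
n=19: L (options 15(W), 14(W) are all W)
n=20: L (options 16(W), 15(W) are all W)
n=21: L (options 17(W), 16(W) are all W)
n=22: W (go to 18, an L position)
The losing starting values of n are exactly the entries labelled L in this table (12 of them).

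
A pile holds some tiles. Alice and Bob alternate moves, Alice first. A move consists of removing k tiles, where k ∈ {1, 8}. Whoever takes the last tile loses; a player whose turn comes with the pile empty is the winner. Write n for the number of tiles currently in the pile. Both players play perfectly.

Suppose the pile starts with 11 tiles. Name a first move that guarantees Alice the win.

Remove 1, leaving 10.

Build the W/L table. Terminal = W. A non-terminal position is W if it has a move to some L; otherwise it is L.
n=0: no move; the opponent has just taken the last tile and therefore loses → W
n=1: →0(W) only, which is W, so L
n=2: →1(L), so W
n=3: →2(W) only, which is W, so L
n=4: →3(L), so W
n=5: →4(W) only, which is W, so L
n=6: →5(L), so W
n=7: →6(W) only, which is W, so L
n=8: →7(L), so W
n=9: →1(L), so W
n=10: →9(W), 2(W) — all W, so L
n=11: →10(L), so W
From 11, the L positions reachable in one move are: 10, 3. Any move reaching one of these is winning.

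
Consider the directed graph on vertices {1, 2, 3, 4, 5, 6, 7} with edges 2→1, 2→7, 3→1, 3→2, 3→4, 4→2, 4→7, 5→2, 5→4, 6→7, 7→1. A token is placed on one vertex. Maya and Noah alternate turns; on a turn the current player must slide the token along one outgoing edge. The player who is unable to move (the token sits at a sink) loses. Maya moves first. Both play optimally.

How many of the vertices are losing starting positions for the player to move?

3

Build the W/L table. Terminal = L. A non-terminal position is W if it has a move to some L; otherwise it is L.
Every edge goes from a vertex to one that appears earlier in the order 1, 7, 2, 4, 3, 5, 6, so processing vertices in that order labels each vertex after all of its successors.
1: no outgoing edge → L
7: W (go to 1, an L position)
2: W (go to 1, an L position)
4: L (options 2(W), 7(W) are all W)
3: W (go to 4, an L position)
5: W (go to 4, an L position)
6: L (sole option 7(W) is W)
The L vertices are 1, 4, 6; that is 3 in all.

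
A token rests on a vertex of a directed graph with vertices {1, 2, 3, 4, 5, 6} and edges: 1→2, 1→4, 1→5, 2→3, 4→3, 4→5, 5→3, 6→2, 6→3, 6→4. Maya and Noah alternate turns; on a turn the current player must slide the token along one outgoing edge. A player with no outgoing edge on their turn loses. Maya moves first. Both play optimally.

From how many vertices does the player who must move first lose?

Use the standard recursion: the mover loses at a terminal position; elsewhere, the mover wins exactly when some move hands the opponent an L position.
Every edge goes from a vertex to one that appears earlier in the order 3, 5, 2, 4, 6, 1, so processing vertices in that order labels each vertex after all of its successors.
3: no outgoing edge → L
5: can move to 3, which is L ⇒ W
2: can move to 3, which is L ⇒ W
4: can move to 3, which is L ⇒ W
6: can move to 3, which is L ⇒ W
1: moves to 4(W), 2(W), 5(W); every one is W ⇒ L
The L vertices are 1, 3; that is 2 in all.

2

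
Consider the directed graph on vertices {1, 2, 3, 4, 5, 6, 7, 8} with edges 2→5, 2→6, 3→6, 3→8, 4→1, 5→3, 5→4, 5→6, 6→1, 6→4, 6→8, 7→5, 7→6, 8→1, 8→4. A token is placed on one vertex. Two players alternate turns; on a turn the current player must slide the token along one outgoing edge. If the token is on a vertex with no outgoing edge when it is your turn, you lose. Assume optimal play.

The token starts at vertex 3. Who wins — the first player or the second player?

The second player wins.

Label each position W (a win for the player to move) or L (a loss). A position with no legal move is L; any other position is W exactly when some move reaches an L, and L when every move reaches a W.
Every edge goes from a vertex to one that appears earlier in the order 1, 4, 8, 6, 3, 5, 2, 7, so processing vertices in that order labels each vertex after all of its successors.
1: no outgoing edge → L
4: can move to 1, which is L ⇒ W
8: can move to 1, which is L ⇒ W
6: can move to 1, which is L ⇒ W
3: moves to 6(W), 8(W); every one is W ⇒ L
5: can move to 3, which is L ⇒ W
2: moves to 5(W), 6(W); every one is W ⇒ L
7: moves to 5(W), 6(W); every one is W ⇒ L
The starting position 3 is L: whatever the player to move does, the opponent receives a W position.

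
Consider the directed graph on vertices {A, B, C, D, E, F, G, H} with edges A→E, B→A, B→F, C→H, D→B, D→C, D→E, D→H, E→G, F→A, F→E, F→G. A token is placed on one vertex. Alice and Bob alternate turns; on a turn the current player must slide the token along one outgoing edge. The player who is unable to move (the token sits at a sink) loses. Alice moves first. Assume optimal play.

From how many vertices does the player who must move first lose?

Use the standard recursion: the mover loses at a terminal position; elsewhere, the mover wins exactly when some move hands the opponent an L position.
Every edge goes from a vertex to one that appears earlier in the order H, G, C, E, A, F, B, D, so processing vertices in that order labels each vertex after all of its successors.
H: no outgoing edge → L
G: no outgoing edge → L
C: can move to H, which is L ⇒ W
E: can move to G, which is L ⇒ W
A: the only move is to E(W), a W ⇒ L
F: can move to A, which is L ⇒ W
B: can move to A, which is L ⇒ W
D: can move to H, which is L ⇒ W
The L vertices are A, G, H; that is 3 in all.

3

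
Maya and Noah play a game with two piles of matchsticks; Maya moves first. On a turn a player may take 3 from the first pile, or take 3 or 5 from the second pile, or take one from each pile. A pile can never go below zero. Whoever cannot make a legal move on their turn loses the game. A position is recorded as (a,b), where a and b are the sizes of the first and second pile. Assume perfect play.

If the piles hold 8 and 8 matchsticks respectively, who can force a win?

Noah wins.

Build the W/L table. Terminal = L. A non-terminal position is W if it has a move to some L; otherwise it is L.
No move ever increases a pile, so every position that can arise here has a ≤ 8 and b ≤ 8; it is enough to label the cells with 0 ≤ a ≤ 8 and 0 ≤ b ≤ 8.
Every move lowers a or b (never raises either), so fill the grid row by row in increasing a, and left to right within a row: each cell's successors are then already labelled.
      b=0  b=1  b=2  b=3  b=4  b=5  b=6  b=7  b=8
a=0:    L    L    L    W    W    W    W    W    L
a=1:    L    W    W    W    L    W    L    W    L
a=2:    L    W    L    W    L    W    L    W    L
a=3:    W    W    W    W    L    W    L    W    W
a=4:    W    L    L    L    W    W    W    W    W
a=5:    W    L    W    W    W    L    W    L    W
a=6:    L    L    W    W    W    W    W    L    W
a=7:    L    W    W    W    L    W    L    W    W
a=8:    L    W    L    W    L    W    L    W    L
Cells with no legal move (terminal, hence L): (0,0), (0,1), (0,2), (1,0), (2,0).
The remaining L cells, each justified by listing all of its moves:
(0,8): →(0,5)(W), (0,3)(W) — all W, so L
(1,4): →(1,1)(W), (0,3)(W) — all W, so L
(1,6): →(1,3)(W), (1,1)(W), (0,5)(W) — all W, so L
(1,8): →(1,5)(W), (1,3)(W), (0,7)(W) — all W, so L
(2,2): →(1,1)(W) only, which is W, so L
(2,4): →(2,1)(W), (1,3)(W) — all W, so L
(2,6): →(2,3)(W), (2,1)(W), (1,5)(W) — all W, so L
(2,8): →(2,5)(W), (2,3)(W), (1,7)(W) — all W, so L
(3,4): →(0,4)(W), (3,1)(W), (2,3)(W) — all W, so L
(3,6): →(0,6)(W), (3,3)(W), (3,1)(W), (2,5)(W) — all W, so L
(4,1): →(1,1)(W), (3,0)(W) — all W, so L
(4,2): →(1,2)(W), (3,1)(W) — all W, so L
(4,3): →(1,3)(W), (4,0)(W), (3,2)(W) — all W, so L
(5,1): →(2,1)(W), (4,0)(W) — all W, so L
(5,5): →(2,5)(W), (5,2)(W), (5,0)(W), (4,4)(W) — all W, so L
(5,7): →(2,7)(W), (5,4)(W), (5,2)(W), (4,6)(W) — all W, so L
(6,0): →(3,0)(W) only, which is W, so L
(6,1): →(3,1)(W), (5,0)(W) — all W, so L
(6,7): →(3,7)(W), (6,4)(W), (6,2)(W), (5,6)(W) — all W, so L
(7,0): →(4,0)(W) only, which is W, so L
(7,4): →(4,4)(W), (7,1)(W), (6,3)(W) — all W, so L
(7,6): →(4,6)(W), (7,3)(W), (7,1)(W), (6,5)(W) — all W, so L
(8,0): →(5,0)(W) only, which is W, so L
(8,2): →(5,2)(W), (7,1)(W) — all W, so L
(8,4): →(5,4)(W), (8,1)(W), (7,3)(W) — all W, so L
(8,6): →(5,6)(W), (8,3)(W), (8,1)(W), (7,5)(W) — all W, so L
(8,8): →(5,8)(W), (8,5)(W), (8,3)(W), (7,7)(W) — all W, so L
Every other cell has at least one move into one of the L cells above, so it is W.
Every move from (8,8) reaches a W position, so the mover loses.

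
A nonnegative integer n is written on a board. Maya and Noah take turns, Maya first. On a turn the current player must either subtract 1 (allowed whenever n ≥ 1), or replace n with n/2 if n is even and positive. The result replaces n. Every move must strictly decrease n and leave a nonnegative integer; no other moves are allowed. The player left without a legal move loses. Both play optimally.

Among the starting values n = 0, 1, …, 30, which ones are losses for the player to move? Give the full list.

Positions with no move are L. A position that does have a move is losing for the player to move precisely when every available move leads to a winning position for the opponent. Fill in the labels:
n=0: no move → L
n=1: can move to 0, which is L ⇒ W
n=2: the only move is to 1(W), a W ⇒ L
n=3: can move to 2, which is L ⇒ W
n=4: can move to 2, which is L ⇒ W
n=5: the only move is to 4(W), a W ⇒ L
n=6: can move to 5, which is L ⇒ W
n=7: the only move is to 6(W), a W ⇒ L
n=8: can move to 7, which is L ⇒ W
n=9: the only move is to 8(W), a W ⇒ L
n=10: can move to 5, which is L ⇒ W
n=11: the only move is to 10(W), a W ⇒ L
n=12: can move to 11, which is L ⇒ W
n=13: the only move is to 12(W), a W ⇒ L
n=14: can move to 7, which is L ⇒ W
n=15: the only move is to 14(W), a W ⇒ L
n=16: can move to 15, which is L ⇒ W
n=17: the only move is to 16(W), a W ⇒ L
n=18: can move to 9, which is L ⇒ W
n=19: the only move is to 18(W), a W ⇒ L
n=20: can move to 19, which is L ⇒ W
n=21: the only move is to 20(W), a W ⇒ L
n=22: can move to 11, which is L ⇒ W
n=23: the only move is to 22(W), a W ⇒ L
n=24: can move to 23, which is L ⇒ W
n=25: the only move is to 24(W), a W ⇒ L
n=26: can move to 13, which is L ⇒ W
n=27: the only move is to 26(W), a W ⇒ L
n=28: can move to 27, which is L ⇒ W
n=29: the only move is to 28(W), a W ⇒ L
n=30: can move to 15, which is L ⇒ W
Reading off the rows marked L gives the requested list; there are 15 such values of n.

0, 2, 5, 7, 9, 11, 13, 15, 17, 19, 21, 23, 25, 27, 29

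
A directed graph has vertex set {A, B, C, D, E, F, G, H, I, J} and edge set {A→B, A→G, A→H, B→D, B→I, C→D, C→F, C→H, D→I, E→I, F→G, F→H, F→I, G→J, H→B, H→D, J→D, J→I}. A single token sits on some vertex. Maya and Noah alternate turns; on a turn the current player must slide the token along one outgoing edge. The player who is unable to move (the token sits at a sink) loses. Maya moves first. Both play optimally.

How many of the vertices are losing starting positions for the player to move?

Build the W/L table. Terminal = L. A non-terminal position is W if it has a move to some L; otherwise it is L.
Every edge goes from a vertex to one that appears earlier in the order I, D, B, J, G, H, F, C, E, A, so processing vertices in that order labels each vertex after all of its successors.
I: no outgoing edge → L
D: reaches L-position I → W
B: reaches L-position I → W
J: reaches L-position I → W
G: only reaches J(W), which is W → L
H: only reaches B(W), D(W), all W → L
F: reaches L-position H → W
C: reaches L-position H → W
E: reaches L-position I → W
A: reaches L-position H → W
The L vertices are G, H, I; that is 3 in all.

3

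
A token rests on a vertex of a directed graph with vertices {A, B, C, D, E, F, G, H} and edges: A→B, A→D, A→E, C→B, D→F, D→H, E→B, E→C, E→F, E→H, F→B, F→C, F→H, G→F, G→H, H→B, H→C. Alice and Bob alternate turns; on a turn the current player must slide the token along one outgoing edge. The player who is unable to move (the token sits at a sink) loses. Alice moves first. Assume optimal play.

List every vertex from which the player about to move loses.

B, D, G

Classify positions by backward induction: terminal positions (no move available) are L. From any other position, the mover wins iff some move reaches an L.
Every edge goes from a vertex to one that appears earlier in the order B, C, H, F, E, D, A, G, so processing vertices in that order labels each vertex after all of its successors.
B: no outgoing edge → L
C: reaches L-position B → W
H: reaches L-position B → W
F: reaches L-position B → W
E: reaches L-position B → W
D: only reaches F(W), H(W), all W → L
A: reaches L-position D → W
G: only reaches F(W), H(W), all W → L
The losing starting vertices are exactly the entries labelled L in this table (3 of them).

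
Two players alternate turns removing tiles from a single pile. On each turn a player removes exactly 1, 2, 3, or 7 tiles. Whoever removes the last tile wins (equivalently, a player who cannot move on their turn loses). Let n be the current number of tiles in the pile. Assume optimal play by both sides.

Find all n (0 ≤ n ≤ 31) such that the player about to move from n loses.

0, 4, 8, 12, 16, 20, 24, 28

Positions with no move are L. A position that does have a move is losing for the player to move precisely when every available move leads to a winning position for the opponent. Fill in the labels:
n=0: no move → L
n=1: →0(L), so W
n=2: →0(L), so W
n=3: →0(L), so W
n=4: →3(W), 2(W), 1(W) — all W, so L
n=5: →4(L), so W
n=6: →4(L), so W
n=7: →4(L), so W
n=8: →7(W), 6(W), 5(W), 1(W) — all W, so L
n=9: →8(L), so W
n=10: →8(L), so W
n=11: →8(L), so W
n=12: →11(W), 10(W), 9(W), 5(W) — all W, so L
n=13: →12(L), so W
n=14: →12(L), so W
n=15: →12(L), so W
n=16: →15(W), 14(W), 13(W), 9(W) — all W, so L
n=17: →16(L), so W
n=18: →16(L), so W
n=19: →16(L), so W
n=20: →19(W), 18(W), 17(W), 13(W) — all W, so L
n=21: →20(L), so W
n=22: →20(L), so W
n=23: →20(L), so W
n=24: →23(W), 22(W), 21(W), 17(W) — all W, so L
n=25: →24(L), so W
n=26: →24(L), so W
n=27: →24(L), so W
n=28: →27(W), 26(W), 25(W), 21(W) — all W, so L
n=29: →28(L), so W
n=30: →28(L), so W
n=31: →28(L), so W
The losing starting values of n are exactly the entries labelled L in this table (8 of them).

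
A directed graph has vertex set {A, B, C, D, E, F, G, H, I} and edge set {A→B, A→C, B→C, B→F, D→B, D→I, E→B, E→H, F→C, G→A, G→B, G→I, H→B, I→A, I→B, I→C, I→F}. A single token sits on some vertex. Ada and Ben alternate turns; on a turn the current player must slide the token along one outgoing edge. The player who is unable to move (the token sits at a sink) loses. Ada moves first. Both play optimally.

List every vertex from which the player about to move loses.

C, D, G, H

Use the standard recursion: the mover loses at a terminal position; elsewhere, the mover wins exactly when some move hands the opponent an L position.
Every edge goes from a vertex to one that appears earlier in the order C, F, B, A, I, D, G, H, E, so processing vertices in that order labels each vertex after all of its successors.
C: no outgoing edge → L
F: →C(L), so W
B: →C(L), so W
A: →C(L), so W
I: →C(L), so W
D: →I(W), B(W) — all W, so L
G: →I(W), A(W), B(W) — all W, so L
H: →B(W) only, which is W, so L
E: →H(L), so W
The losing starting vertices are exactly the entries labelled L in this table (4 of them).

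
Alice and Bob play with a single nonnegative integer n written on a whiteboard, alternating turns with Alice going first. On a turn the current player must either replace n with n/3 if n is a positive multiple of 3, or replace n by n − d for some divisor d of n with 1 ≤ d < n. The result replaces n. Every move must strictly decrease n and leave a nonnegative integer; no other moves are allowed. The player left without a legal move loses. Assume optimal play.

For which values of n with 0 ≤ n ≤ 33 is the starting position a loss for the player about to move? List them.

0, 1, 4, 7, 9, 11, 13, 15, 17, 19, 23, 25, 28, 31

Classify positions by backward induction: terminal positions (no move available) are L. From any other position, the mover wins iff some move reaches an L.
n=0: no move → L
n=1: no move → L
n=2: reaches L-position 1 → W
n=3: reaches L-position 1 → W
n=4: only reaches 2(W), 3(W), all W → L
n=5: reaches L-position 4 → W
n=6: reaches L-position 4 → W
n=7: only reaches 6(W), which is W → L
n=8: reaches L-position 4 → W
n=9: only reaches 3(W), 6(W), 8(W), all W → L
n=10: reaches L-position 9 → W
n=11: only reaches 10(W), which is W → L
n=12: reaches L-position 4 → W
n=13: only reaches 12(W), which is W → L
n=14: reaches L-position 7 → W
n=15: only reaches 5(W), 10(W), 12(W), 14(W), all W → L
n=16: reaches L-position 15 → W
n=17: only reaches 16(W), which is W → L
n=18: reaches L-position 9 → W
n=19: only reaches 18(W), which is W → L
n=20: reaches L-position 15 → W
n=21: reaches L-position 7 → W
n=22: reaches L-position 11 → W
n=23: only reaches 22(W), which is W → L
n=24: reaches L-position 23 → W
n=25: only reaches 20(W), 24(W), all W → L
n=26: reaches L-position 13 → W
n=27: reaches L-position 9 → W
n=28: only reaches 14(W), 21(W), 24(W), 26(W), 27(W), all W → L
n=29: reaches L-position 28 → W
n=30: reaches L-position 15 → W
n=31: only reaches 30(W), which is W → L
n=32: reaches L-position 28 → W
n=33: reaches L-position 11 → W
Reading off the rows marked L gives the requested list; there are 14 such values of n.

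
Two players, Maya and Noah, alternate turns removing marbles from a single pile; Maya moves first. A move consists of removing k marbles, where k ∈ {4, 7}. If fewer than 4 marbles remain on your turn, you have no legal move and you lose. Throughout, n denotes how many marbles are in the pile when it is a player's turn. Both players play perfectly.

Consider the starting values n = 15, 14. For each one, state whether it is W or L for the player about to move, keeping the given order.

Use the standard recursion: the mover loses at a terminal position; elsewhere, the mover wins exactly when some move hands the opponent an L position.
n=0: no move → L
n=1: no move → L
n=2: no move → L
n=3: no move → L
n=4: W (go to 0, an L position)
n=5: W (go to 1, an L position)
n=6: W (go to 2, an L position)
n=7: W (go to 3, an L position)
n=8: W (go to 1, an L position)
n=9: W (go to 2, an L position)
n=10: W (go to 3, an L position)
n=11: L (options 7(W), 4(W) are all W)
n=12: L (options 8(W), 5(W) are all W)
n=13: L (options 9(W), 6(W) are all W)
n=14: L (options 10(W), 7(W) are all W)
n=15: W (go to 11, an L position)

15: W, 14: L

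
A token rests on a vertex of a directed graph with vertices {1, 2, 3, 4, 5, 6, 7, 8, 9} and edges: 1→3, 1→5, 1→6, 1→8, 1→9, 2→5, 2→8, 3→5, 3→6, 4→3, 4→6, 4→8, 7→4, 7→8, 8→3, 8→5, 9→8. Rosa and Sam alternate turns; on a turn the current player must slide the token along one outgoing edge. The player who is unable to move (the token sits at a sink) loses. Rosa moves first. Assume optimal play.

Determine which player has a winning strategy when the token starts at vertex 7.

Sam wins.

Classify positions by backward induction: terminal positions (no move available) are L. From any other position, the mover wins iff some move reaches an L.
Every edge goes from a vertex to one that appears earlier in the order 6, 5, 3, 8, 4, 7, 9, 1, 2, so processing vertices in that order labels each vertex after all of its successors.
6: no outgoing edge → L
5: no outgoing edge → L
3: can move to 5, which is L ⇒ W
8: can move to 5, which is L ⇒ W
4: can move to 6, which is L ⇒ W
7: moves to 4(W), 8(W); every one is W ⇒ L
9: the only move is to 8(W), a W ⇒ L
1: can move to 9, which is L ⇒ W
2: can move to 5, which is L ⇒ W
Every move from 7 reaches a W position, so the mover loses.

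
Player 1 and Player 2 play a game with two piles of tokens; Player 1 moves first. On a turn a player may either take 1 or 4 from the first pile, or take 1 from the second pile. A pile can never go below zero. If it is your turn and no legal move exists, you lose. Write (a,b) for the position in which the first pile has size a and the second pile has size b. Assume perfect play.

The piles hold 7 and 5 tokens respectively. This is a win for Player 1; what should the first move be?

Classify positions by backward induction: terminal positions (no move available) are L. From any other position, the mover wins iff some move reaches an L.
No move ever increases a pile, so every position that can arise here has a ≤ 7 and b ≤ 5; it is enough to label the cells with 0 ≤ a ≤ 7 and 0 ≤ b ≤ 5.
Every move lowers a or b (never raises either), so fill the grid row by row in increasing a, and left to right within a row: each cell's successors are then already labelled.
      b=0  b=1  b=2  b=3  b=4  b=5
a=0:    L    W    L    W    L    W
a=1:    W    L    W    L    W    L
a=2:    L    W    L    W    L    W
a=3:    W    L    W    L    W    L
a=4:    W    W    W    W    W    W
a=5:    L    W    L    W    L    W
a=6:    W    L    W    L    W    L
a=7:    L    W    L    W    L    W
Cells with no legal move (terminal, hence L): (0,0).
The remaining L cells, each justified by listing all of its moves:
(0,2): L (sole option (0,1)(W) is W)
(0,4): L (sole option (0,3)(W) is W)
(1,1): L (options (0,1)(W), (1,0)(W) are all W)
(1,3): L (options (0,3)(W), (1,2)(W) are all W)
(1,5): L (options (0,5)(W), (1,4)(W) are all W)
(2,0): L (sole option (1,0)(W) is W)
(2,2): L (options (1,2)(W), (2,1)(W) are all W)
(2,4): L (options (1,4)(W), (2,3)(W) are all W)
(3,1): L (options (2,1)(W), (3,0)(W) are all W)
(3,3): L (options (2,3)(W), (3,2)(W) are all W)
(3,5): L (options (2,5)(W), (3,4)(W) are all W)
(5,0): L (options (4,0)(W), (1,0)(W) are all W)
(5,2): L (options (4,2)(W), (1,2)(W), (5,1)(W) are all W)
(5,4): L (options (4,4)(W), (1,4)(W), (5,3)(W) are all W)
(6,1): L (options (5,1)(W), (2,1)(W), (6,0)(W) are all W)
(6,3): L (options (5,3)(W), (2,3)(W), (6,2)(W) are all W)
(6,5): L (options (5,5)(W), (2,5)(W), (6,4)(W) are all W)
(7,0): L (options (6,0)(W), (3,0)(W) are all W)
(7,2): L (options (6,2)(W), (3,2)(W), (7,1)(W) are all W)
(7,4): L (options (6,4)(W), (3,4)(W), (7,3)(W) are all W)
Every other cell has at least one move into one of the L cells above, so it is W.
From (7,5), the L positions reachable in one move are: (6,5), (3,5), (7,4). Any move reaching one of these is winning.

Move to (6,5).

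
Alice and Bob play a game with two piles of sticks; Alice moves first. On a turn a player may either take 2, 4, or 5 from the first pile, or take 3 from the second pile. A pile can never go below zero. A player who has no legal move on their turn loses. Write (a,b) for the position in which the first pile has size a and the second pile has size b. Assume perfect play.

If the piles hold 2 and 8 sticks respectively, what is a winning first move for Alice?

Positions with no move are L. A position that does have a move is losing for the player to move precisely when every available move leads to a winning position for the opponent. Fill in the labels:
No move ever increases a pile, so every position that can arise here has a ≤ 2 and b ≤ 8; it is enough to label the cells with 0 ≤ a ≤ 2 and 0 ≤ b ≤ 8.
Every move lowers a or b (never raises either), so fill the grid row by row in increasing a, and left to right within a row: each cell's successors are then already labelled.
      b=0  b=1  b=2  b=3  b=4  b=5  b=6  b=7  b=8
a=0:    L    L    L    W    W    W    L    L    L
a=1:    L    L    L    W    W    W    L    L    L
a=2:    W    W    W    L    L    L    W    W    W
Cells with no legal move (terminal, hence L): (0,0), (0,1), (0,2), (1,0), (1,1), (1,2).
The remaining L cells, each justified by listing all of its moves:
(0,6): the only move is to (0,3)(W), a W ⇒ L
(0,7): the only move is to (0,4)(W), a W ⇒ L
(0,8): the only move is to (0,5)(W), a W ⇒ L
(1,6): the only move is to (1,3)(W), a W ⇒ L
(1,7): the only move is to (1,4)(W), a W ⇒ L
(1,8): the only move is to (1,5)(W), a W ⇒ L
(2,3): moves to (0,3)(W), (2,0)(W); every one is W ⇒ L
(2,4): moves to (0,4)(W), (2,1)(W); every one is W ⇒ L
(2,5): moves to (0,5)(W), (2,2)(W); every one is W ⇒ L
Every other cell has at least one move into one of the L cells above, so it is W.
From (2,8), the L positions reachable in one move are: (0,8), (2,5). Any move reaching one of these is winning.

Move to (0,8).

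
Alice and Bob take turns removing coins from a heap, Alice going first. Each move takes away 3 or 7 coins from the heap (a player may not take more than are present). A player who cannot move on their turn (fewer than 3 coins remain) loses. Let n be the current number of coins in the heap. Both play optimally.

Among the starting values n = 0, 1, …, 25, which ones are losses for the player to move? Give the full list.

0, 1, 2, 6, 10, 11, 12, 16, 20, 21, 22

Positions with no move are L. A position that does have a move is losing for the player to move precisely when every available move leads to a winning position for the opponent. Fill in the labels:
n=0: no move → L
n=1: no move → L
n=2: no move → L
n=3: reaches L-position 0 → W
n=4: reaches L-position 1 → W
n=5: reaches L-position 2 → W
n=6: only reaches 3(W), which is W → L
n=7: reaches L-position 0 → W
n=8: reaches L-position 1 → W
n=9: reaches L-position 6 → W
n=10: only reaches 7(W), 3(W), all W → L
n=11: only reaches 8(W), 4(W), all W → L
n=12: only reaches 9(W), 5(W), all W → L
n=13: reaches L-position 10 → W
n=14: reaches L-position 11 → W
n=15: reaches L-position 12 → W
n=16: only reaches 13(W), 9(W), all W → L
n=17: reaches L-position 10 → W
n=18: reaches L-position 11 → W
n=19: reaches L-position 16 → W
n=20: only reaches 17(W), 13(W), all W → L
n=21: only reaches 18(W), 14(W), all W → L
n=22: only reaches 19(W), 15(W), all W → L
n=23: reaches L-position 20 → W
n=24: reaches L-position 21 → W
n=25: reaches L-position 22 → W
The losing starting values of n are exactly the entries labelled L in this table (11 of them).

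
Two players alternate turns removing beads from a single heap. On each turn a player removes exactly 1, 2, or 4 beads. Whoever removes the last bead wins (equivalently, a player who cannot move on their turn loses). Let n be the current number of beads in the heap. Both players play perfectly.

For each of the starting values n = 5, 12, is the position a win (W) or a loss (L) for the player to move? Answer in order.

Classify positions by backward induction: terminal positions (no move available) are L. From any other position, the mover wins iff some move reaches an L.
n=0: no move → L
n=1: W (go to 0, an L position)
n=2: W (go to 0, an L position)
n=3: L (options 2(W), 1(W) are all W)
n=4: W (go to 3, an L position)
n=5: W (go to 3, an L position)
n=6: L (options 5(W), 4(W), 2(W) are all W)
n=7: W (go to 6, an L position)
n=8: W (go to 6, an L position)
n=9: L (options 8(W), 7(W), 5(W) are all W)
n=10: W (go to 9, an L position)
n=11: W (go to 9, an L position)
n=12: L (options 11(W), 10(W), 8(W) are all W)

5: W, 12: L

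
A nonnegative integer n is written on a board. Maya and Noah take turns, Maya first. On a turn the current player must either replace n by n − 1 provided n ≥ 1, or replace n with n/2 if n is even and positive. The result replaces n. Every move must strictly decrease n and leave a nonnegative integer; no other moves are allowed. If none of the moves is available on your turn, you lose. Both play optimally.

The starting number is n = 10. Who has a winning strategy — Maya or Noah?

Maya wins.

Build the W/L table. Terminal = L. A non-terminal position is W if it has a move to some L; otherwise it is L.
n=0: no move → L
n=1: can move to 0, which is L ⇒ W
n=2: the only move is to 1(W), a W ⇒ L
n=3: can move to 2, which is L ⇒ W
n=4: can move to 2, which is L ⇒ W
n=5: the only move is to 4(W), a W ⇒ L
n=6: can move to 5, which is L ⇒ W
n=7: the only move is to 6(W), a W ⇒ L
n=8: can move to 7, which is L ⇒ W
n=9: the only move is to 8(W), a W ⇒ L
n=10: can move to 5, which is L ⇒ W
The starting position 10 is W: Maya should move to 5, handing over an L position.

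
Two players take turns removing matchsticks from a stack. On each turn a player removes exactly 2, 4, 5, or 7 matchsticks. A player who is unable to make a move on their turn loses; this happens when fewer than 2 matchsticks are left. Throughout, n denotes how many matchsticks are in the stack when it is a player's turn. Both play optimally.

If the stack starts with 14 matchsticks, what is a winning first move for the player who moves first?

Build the W/L table. Terminal = L. A non-terminal position is W if it has a move to some L; otherwise it is L.
n=0: no move → L
n=1: no move → L
n=2: reaches L-position 0 → W
n=3: reaches L-position 1 → W
n=4: reaches L-position 0 → W
n=5: reaches L-position 1 → W
n=6: reaches L-position 1 → W
n=7: reaches L-position 0 → W
n=8: reaches L-position 1 → W
n=9: only reaches 7(W), 5(W), 4(W), 2(W), all W → L
n=10: only reaches 8(W), 6(W), 5(W), 3(W), all W → L
n=11: reaches L-position 9 → W
n=12: reaches L-position 10 → W
n=13: reaches L-position 9 → W
n=14: reaches L-position 10 → W
From 14, the L positions reachable in one move are: 10, 9. Any move reaching one of these is winning.

Remove 4, leaving 10.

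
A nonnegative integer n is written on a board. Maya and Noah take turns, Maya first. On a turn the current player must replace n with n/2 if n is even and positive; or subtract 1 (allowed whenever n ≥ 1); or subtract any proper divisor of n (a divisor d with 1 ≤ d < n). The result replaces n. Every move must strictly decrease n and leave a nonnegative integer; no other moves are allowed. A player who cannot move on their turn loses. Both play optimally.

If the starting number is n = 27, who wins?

Noah wins.

Positions with no move are L. A position that does have a move is losing for the player to move precisely when every available move leads to a winning position for the opponent. Fill in the labels:
n=0: no move → L
n=1: can move to 0, which is L ⇒ W
n=2: the only move is to 1(W), a W ⇒ L
n=3: can move to 2, which is L ⇒ W
n=4: can move to 2, which is L ⇒ W
n=5: the only move is to 4(W), a W ⇒ L
n=6: can move to 5, which is L ⇒ W
n=7: the only move is to 6(W), a W ⇒ L
n=8: can move to 7, which is L ⇒ W
n=9: moves to 6(W), 8(W); every one is W ⇒ L
n=10: can move to 5, which is L ⇒ W
n=11: the only move is to 10(W), a W ⇒ L
n=12: can move to 9, which is L ⇒ W
n=13: the only move is to 12(W), a W ⇒ L
n=14: can move to 7, which is L ⇒ W
n=15: moves to 10(W), 12(W), 14(W); every one is W ⇒ L
n=16: can move to 15, which is L ⇒ W
n=17: the only move is to 16(W), a W ⇒ L
n=18: can move to 9, which is L ⇒ W
n=19: the only move is to 18(W), a W ⇒ L
n=20: can move to 15, which is L ⇒ W
n=21: moves to 14(W), 18(W), 20(W); every one is W ⇒ L
n=22: can move to 11, which is L ⇒ W
n=23: the only move is to 22(W), a W ⇒ L
n=24: can move to 21, which is L ⇒ W
n=25: moves to 20(W), 24(W); every one is W ⇒ L
n=26: can move to 13, which is L ⇒ W
n=27: moves to 18(W), 24(W), 26(W); every one is W ⇒ L
Every move from 27 reaches a W position, so the mover loses.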